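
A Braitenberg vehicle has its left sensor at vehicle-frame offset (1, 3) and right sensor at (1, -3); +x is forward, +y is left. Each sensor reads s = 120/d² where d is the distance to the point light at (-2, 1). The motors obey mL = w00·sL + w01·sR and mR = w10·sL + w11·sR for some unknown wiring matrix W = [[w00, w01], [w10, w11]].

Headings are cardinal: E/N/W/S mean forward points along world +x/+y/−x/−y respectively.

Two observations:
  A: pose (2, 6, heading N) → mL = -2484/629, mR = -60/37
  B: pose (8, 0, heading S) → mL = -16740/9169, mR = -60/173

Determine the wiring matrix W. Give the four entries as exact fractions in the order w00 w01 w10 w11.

obs A: pose=(2,6,N) → sL=120/37, sR=24/17, mL=-2484/629, mR=-60/37
obs B: pose=(8,0,S) → sL=120/173, sR=120/53, mL=-16740/9169, mR=-60/173
sensor matrix S = [[120/37, 24/17], [120/173, 120/53]]; det S = 36702720/5767301
solve [mL_A; mL_B] = S·[w00; w01] and [mR_A; mR_B] = S·[w10; w11]:
  w00 = -1, w01 = -1/2, w10 = -1/2, w11 = 0

-1 -1/2 -1/2 0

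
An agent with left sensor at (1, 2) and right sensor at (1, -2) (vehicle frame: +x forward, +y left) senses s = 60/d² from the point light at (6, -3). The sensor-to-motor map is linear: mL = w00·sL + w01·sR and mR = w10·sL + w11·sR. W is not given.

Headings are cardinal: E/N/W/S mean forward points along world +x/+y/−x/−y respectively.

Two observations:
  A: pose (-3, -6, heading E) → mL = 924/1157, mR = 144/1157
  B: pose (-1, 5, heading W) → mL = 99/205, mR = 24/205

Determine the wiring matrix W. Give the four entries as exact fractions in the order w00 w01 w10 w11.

obs A: pose=(-3,-6,E) → sL=12/13, sR=60/89, mL=924/1157, mR=144/1157
obs B: pose=(-1,5,W) → sL=3/5, sR=15/41, mL=99/205, mR=24/205
sensor matrix S = [[12/13, 60/89], [3/5, 15/41]]; det S = -3168/47437
solve [mL_A; mL_B] = S·[w00; w01] and [mR_A; mR_B] = S·[w10; w11]:
  w00 = 1/2, w01 = 1/2, w10 = 1/2, w11 = -1/2

1/2 1/2 1/2 -1/2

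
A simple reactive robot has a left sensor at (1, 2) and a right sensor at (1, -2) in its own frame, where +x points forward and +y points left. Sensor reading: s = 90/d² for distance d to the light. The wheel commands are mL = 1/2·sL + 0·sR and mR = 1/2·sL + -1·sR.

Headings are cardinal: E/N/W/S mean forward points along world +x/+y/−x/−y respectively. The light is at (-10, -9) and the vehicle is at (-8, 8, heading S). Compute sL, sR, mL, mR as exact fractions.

left sensor world pos  = (-6, 7); dL² = 272
right sensor world pos = (-10, 7); dR² = 256
sL = 90/272 = 45/136
sR = 90/256 = 45/128
mL = 1/2·sL + 0·sR = 45/272
mR = 1/2·sL + -1·sR = -405/2176

45/136 45/128 45/272 -405/2176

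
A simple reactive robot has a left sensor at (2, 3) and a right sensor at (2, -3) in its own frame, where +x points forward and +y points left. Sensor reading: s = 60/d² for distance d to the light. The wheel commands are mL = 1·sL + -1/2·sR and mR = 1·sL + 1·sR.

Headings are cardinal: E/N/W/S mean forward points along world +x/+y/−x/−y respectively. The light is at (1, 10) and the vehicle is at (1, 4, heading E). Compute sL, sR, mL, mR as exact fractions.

60/13 12/17 942/221 1176/221

left sensor world pos  = (3, 7); dL² = 13
right sensor world pos = (3, 1); dR² = 85
sL = 60/13 = 60/13
sR = 60/85 = 12/17
mL = 1·sL + -1/2·sR = 942/221
mR = 1·sL + 1·sR = 1176/221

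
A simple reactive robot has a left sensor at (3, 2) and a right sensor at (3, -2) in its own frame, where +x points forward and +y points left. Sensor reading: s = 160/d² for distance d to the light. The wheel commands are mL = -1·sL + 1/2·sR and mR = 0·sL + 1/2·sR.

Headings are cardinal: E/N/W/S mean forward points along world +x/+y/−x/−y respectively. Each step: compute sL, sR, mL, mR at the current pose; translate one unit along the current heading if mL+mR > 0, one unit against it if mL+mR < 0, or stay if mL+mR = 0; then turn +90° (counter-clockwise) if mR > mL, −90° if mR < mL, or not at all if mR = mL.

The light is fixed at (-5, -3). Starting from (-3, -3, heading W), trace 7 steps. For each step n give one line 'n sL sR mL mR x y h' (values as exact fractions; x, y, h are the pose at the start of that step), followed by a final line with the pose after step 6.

0 32 32 -16 16 -3 -3 W
1 32/5 160/9 112/45 80/9 -3 -3 S
2 80/13 80/17 -840/221 40/17 -3 -4 E
3 32 160/13 -336/13 80/13 -4 -4 N
4 8 40 12 20 -4 -5 W
5 160/29 160/29 -80/29 80/29 -5 -5 S
6 160/9 32/5 -656/45 16/5 -5 -5 E
final -6 -5 N

n=0: pose=(-3,-3,W); sL=32, sR=32; mL=-16, mR=16; mL+mR=0 → advance +0; mR−mL=32 → turn +1·90°
n=1: pose=(-3,-3,S); sL=32/5, sR=160/9; mL=112/45, mR=80/9; mL+mR=512/45 → advance +1; mR−mL=32/5 → turn +1·90°
n=2: pose=(-3,-4,E); sL=80/13, sR=80/17; mL=-840/221, mR=40/17; mL+mR=-320/221 → advance -1; mR−mL=80/13 → turn +1·90°
n=3: pose=(-4,-4,N); sL=32, sR=160/13; mL=-336/13, mR=80/13; mL+mR=-256/13 → advance -1; mR−mL=32 → turn +1·90°
n=4: pose=(-4,-5,W); sL=8, sR=40; mL=12, mR=20; mL+mR=32 → advance +1; mR−mL=8 → turn +1·90°
n=5: pose=(-5,-5,S); sL=160/29, sR=160/29; mL=-80/29, mR=80/29; mL+mR=0 → advance +0; mR−mL=160/29 → turn +1·90°
n=6: pose=(-5,-5,E); sL=160/9, sR=32/5; mL=-656/45, mR=16/5; mL+mR=-512/45 → advance -1; mR−mL=160/9 → turn +1·90°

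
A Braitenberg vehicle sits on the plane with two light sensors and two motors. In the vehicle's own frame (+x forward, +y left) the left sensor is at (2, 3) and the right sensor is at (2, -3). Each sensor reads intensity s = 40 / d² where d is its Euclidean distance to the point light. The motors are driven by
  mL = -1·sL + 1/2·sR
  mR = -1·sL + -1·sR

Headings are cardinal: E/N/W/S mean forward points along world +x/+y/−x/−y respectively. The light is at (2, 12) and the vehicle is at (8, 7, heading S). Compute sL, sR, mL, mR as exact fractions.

left sensor world pos  = (11, 5); dL² = 130
right sensor world pos = (5, 5); dR² = 58
sL = 40/130 = 4/13
sR = 40/58 = 20/29
mL = -1·sL + 1/2·sR = 14/377
mR = -1·sL + -1·sR = -376/377

4/13 20/29 14/377 -376/377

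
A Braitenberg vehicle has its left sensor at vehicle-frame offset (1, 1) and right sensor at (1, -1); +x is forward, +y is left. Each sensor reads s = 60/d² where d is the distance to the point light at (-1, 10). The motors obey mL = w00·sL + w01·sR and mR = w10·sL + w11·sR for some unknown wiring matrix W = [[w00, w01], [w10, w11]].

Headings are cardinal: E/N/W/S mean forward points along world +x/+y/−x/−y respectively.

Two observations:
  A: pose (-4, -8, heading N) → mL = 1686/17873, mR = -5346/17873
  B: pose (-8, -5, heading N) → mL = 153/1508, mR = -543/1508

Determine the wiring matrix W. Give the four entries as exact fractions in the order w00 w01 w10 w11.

1 -1/2 -1 -1/2

obs A: pose=(-4,-8,N) → sL=12/61, sR=60/293, mL=1686/17873, mR=-5346/17873
obs B: pose=(-8,-5,N) → sL=3/13, sR=15/58, mL=153/1508, mR=-543/1508
sensor matrix S = [[12/61, 60/293], [3/13, 15/58]]; det S = 24390/6738121
solve [mL_A; mL_B] = S·[w00; w01] and [mR_A; mR_B] = S·[w10; w11]:
  w00 = 1, w01 = -1/2, w10 = -1, w11 = -1/2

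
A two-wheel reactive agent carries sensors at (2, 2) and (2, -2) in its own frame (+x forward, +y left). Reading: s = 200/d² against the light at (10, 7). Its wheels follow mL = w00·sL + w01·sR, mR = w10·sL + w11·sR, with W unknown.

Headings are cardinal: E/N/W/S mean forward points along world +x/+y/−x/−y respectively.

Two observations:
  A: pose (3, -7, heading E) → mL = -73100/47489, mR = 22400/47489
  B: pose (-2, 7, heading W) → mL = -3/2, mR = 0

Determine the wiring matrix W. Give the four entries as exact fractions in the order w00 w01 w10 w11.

-1 -1/2 1 -1

obs A: pose=(3,-7,E) → sL=200/169, sR=200/281, mL=-73100/47489, mR=22400/47489
obs B: pose=(-2,7,W) → sL=1, sR=1, mL=-3/2, mR=0
sensor matrix S = [[200/169, 200/281], [1, 1]]; det S = 22400/47489
solve [mL_A; mL_B] = S·[w00; w01] and [mR_A; mR_B] = S·[w10; w11]:
  w00 = -1, w01 = -1/2, w10 = 1, w11 = -1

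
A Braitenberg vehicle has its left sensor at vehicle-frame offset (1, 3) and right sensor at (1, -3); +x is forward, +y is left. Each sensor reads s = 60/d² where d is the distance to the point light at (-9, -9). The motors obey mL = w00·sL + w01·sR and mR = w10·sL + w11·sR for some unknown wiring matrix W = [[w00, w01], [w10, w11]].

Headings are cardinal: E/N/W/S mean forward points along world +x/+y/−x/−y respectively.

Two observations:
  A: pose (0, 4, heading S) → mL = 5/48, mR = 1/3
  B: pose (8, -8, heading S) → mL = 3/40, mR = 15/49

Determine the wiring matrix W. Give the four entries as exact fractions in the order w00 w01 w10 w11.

1/2 0 0 1

obs A: pose=(0,4,S) → sL=5/24, sR=1/3, mL=5/48, mR=1/3
obs B: pose=(8,-8,S) → sL=3/20, sR=15/49, mL=3/40, mR=15/49
sensor matrix S = [[5/24, 1/3], [3/20, 15/49]]; det S = 27/1960
solve [mL_A; mL_B] = S·[w00; w01] and [mR_A; mR_B] = S·[w10; w11]:
  w00 = 1/2, w01 = 0, w10 = 0, w11 = 1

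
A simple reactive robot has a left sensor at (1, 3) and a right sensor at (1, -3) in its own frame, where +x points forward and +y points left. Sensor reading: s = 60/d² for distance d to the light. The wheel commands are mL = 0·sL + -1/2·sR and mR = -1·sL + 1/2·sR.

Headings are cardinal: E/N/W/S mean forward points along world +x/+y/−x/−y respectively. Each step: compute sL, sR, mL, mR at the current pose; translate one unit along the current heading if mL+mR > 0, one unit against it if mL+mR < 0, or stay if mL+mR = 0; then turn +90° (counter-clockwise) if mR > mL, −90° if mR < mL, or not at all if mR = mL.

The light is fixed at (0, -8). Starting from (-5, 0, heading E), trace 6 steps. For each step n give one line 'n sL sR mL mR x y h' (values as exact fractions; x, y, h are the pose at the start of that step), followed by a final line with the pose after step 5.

n=0: pose=(-5,0,E); sL=60/137, sR=60/41; mL=-30/41, mR=1650/5617; mL+mR=-60/137 → advance -1; mR−mL=5760/5617 → turn +1·90°
n=1: pose=(-6,0,N); sL=10/27, sR=2/3; mL=-1/3, mR=-1/27; mL+mR=-10/27 → advance -1; mR−mL=8/27 → turn +1·90°
n=2: pose=(-6,-1,W); sL=12/13, sR=60/149; mL=-30/149, mR=-1398/1937; mL+mR=-12/13 → advance -1; mR−mL=-1008/1937 → turn -1·90°
n=3: pose=(-5,-1,N); sL=15/32, sR=15/17; mL=-15/34, mR=-15/544; mL+mR=-15/32 → advance -1; mR−mL=225/544 → turn +1·90°
n=4: pose=(-5,-2,W); sL=4/3, sR=20/39; mL=-10/39, mR=-14/13; mL+mR=-4/3 → advance -1; mR−mL=-32/39 → turn -1·90°
n=5: pose=(-4,-2,N); sL=30/49, sR=6/5; mL=-3/5, mR=-3/245; mL+mR=-30/49 → advance -1; mR−mL=144/245 → turn +1·90°

0 60/137 60/41 -30/41 1650/5617 -5 0 E
1 10/27 2/3 -1/3 -1/27 -6 0 N
2 12/13 60/149 -30/149 -1398/1937 -6 -1 W
3 15/32 15/17 -15/34 -15/544 -5 -1 N
4 4/3 20/39 -10/39 -14/13 -5 -2 W
5 30/49 6/5 -3/5 -3/245 -4 -2 N
final -4 -3 W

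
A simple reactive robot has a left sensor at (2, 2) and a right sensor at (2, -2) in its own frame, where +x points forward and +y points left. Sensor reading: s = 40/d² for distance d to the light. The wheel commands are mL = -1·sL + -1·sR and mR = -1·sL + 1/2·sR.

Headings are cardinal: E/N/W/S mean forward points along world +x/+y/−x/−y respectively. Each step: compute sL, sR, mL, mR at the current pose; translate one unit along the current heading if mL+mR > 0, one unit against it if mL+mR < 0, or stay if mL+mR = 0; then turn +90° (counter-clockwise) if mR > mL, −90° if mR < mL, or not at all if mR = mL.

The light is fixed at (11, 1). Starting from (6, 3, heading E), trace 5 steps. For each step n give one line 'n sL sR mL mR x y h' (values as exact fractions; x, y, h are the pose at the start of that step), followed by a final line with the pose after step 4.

0 8/5 40/9 -272/45 28/45 6 3 E
1 1/2 5/4 -7/4 1/8 5 3 N
2 8/13 40/73 -1104/949 -324/949 5 2 W
3 4 4/5 -24/5 -18/5 6 2 S
4 8/5 40/9 -272/45 28/45 6 3 E
final 5 3 N

n=0: pose=(6,3,E); sL=8/5, sR=40/9; mL=-272/45, mR=28/45; mL+mR=-244/45 → advance -1; mR−mL=20/3 → turn +1·90°
n=1: pose=(5,3,N); sL=1/2, sR=5/4; mL=-7/4, mR=1/8; mL+mR=-13/8 → advance -1; mR−mL=15/8 → turn +1·90°
n=2: pose=(5,2,W); sL=8/13, sR=40/73; mL=-1104/949, mR=-324/949; mL+mR=-1428/949 → advance -1; mR−mL=60/73 → turn +1·90°
n=3: pose=(6,2,S); sL=4, sR=4/5; mL=-24/5, mR=-18/5; mL+mR=-42/5 → advance -1; mR−mL=6/5 → turn +1·90°
n=4: pose=(6,3,E); sL=8/5, sR=40/9; mL=-272/45, mR=28/45; mL+mR=-244/45 → advance -1; mR−mL=20/3 → turn +1·90°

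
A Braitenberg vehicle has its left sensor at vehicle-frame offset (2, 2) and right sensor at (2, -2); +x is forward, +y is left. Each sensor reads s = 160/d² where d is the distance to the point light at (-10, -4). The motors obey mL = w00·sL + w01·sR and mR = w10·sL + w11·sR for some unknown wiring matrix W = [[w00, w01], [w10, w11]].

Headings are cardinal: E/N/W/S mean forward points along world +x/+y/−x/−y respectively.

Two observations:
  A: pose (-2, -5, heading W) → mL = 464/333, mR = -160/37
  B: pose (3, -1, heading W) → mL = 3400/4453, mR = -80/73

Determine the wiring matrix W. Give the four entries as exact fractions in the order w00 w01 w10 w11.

1 -1/2 0 -1

obs A: pose=(-2,-5,W) → sL=32/9, sR=160/37, mL=464/333, mR=-160/37
obs B: pose=(3,-1,W) → sL=80/61, sR=80/73, mL=3400/4453, mR=-80/73
sensor matrix S = [[32/9, 160/37], [80/61, 80/73]]; det S = -2631680/1482849
solve [mL_A; mL_B] = S·[w00; w01] and [mR_A; mR_B] = S·[w10; w11]:
  w00 = 1, w01 = -1/2, w10 = 0, w11 = -1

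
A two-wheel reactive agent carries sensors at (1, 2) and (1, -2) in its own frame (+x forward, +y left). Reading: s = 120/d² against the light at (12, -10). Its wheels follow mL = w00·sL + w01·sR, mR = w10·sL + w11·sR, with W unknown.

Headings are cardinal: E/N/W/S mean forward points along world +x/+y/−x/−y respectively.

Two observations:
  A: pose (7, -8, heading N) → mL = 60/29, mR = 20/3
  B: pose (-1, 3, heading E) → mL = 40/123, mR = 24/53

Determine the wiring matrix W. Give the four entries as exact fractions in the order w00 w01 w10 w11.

obs A: pose=(7,-8,N) → sL=60/29, sR=20/3, mL=60/29, mR=20/3
obs B: pose=(-1,3,E) → sL=40/123, sR=24/53, mL=40/123, mR=24/53
sensor matrix S = [[60/29, 20/3], [40/123, 24/53]]; det S = -698240/567153
solve [mL_A; mL_B] = S·[w00; w01] and [mR_A; mR_B] = S·[w10; w11]:
  w00 = 1, w01 = 0, w10 = 0, w11 = 1

1 0 0 1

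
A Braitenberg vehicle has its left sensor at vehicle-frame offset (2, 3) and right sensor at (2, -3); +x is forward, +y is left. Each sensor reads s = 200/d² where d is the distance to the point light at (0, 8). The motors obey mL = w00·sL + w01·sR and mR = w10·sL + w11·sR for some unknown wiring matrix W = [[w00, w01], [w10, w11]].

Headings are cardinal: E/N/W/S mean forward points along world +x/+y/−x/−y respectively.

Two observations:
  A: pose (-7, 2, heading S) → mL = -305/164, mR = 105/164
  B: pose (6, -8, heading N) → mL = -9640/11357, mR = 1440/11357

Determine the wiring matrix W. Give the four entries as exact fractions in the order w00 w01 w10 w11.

obs A: pose=(-7,2,S) → sL=5/2, sR=50/41, mL=-305/164, mR=105/164
obs B: pose=(6,-8,N) → sL=40/41, sR=200/277, mL=-9640/11357, mR=1440/11357
sensor matrix S = [[5/2, 50/41], [40/41, 200/277]]; det S = 286500/465637
solve [mL_A; mL_B] = S·[w00; w01] and [mR_A; mR_B] = S·[w10; w11]:
  w00 = -1/2, w01 = -1/2, w10 = 1/2, w11 = -1/2

-1/2 -1/2 1/2 -1/2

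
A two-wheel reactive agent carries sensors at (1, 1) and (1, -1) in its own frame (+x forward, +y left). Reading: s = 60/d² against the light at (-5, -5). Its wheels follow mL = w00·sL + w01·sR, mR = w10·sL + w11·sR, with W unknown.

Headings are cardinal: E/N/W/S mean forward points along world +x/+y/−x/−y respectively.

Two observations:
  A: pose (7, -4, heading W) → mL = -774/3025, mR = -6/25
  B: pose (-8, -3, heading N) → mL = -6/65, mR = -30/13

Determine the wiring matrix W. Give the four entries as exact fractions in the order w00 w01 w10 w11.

obs A: pose=(7,-4,W) → sL=60/121, sR=12/25, mL=-774/3025, mR=-6/25
obs B: pose=(-8,-3,N) → sL=12/5, sR=60/13, mL=-6/65, mR=-30/13
sensor matrix S = [[60/121, 12/25], [12/5, 60/13]]; det S = 223488/196625
solve [mL_A; mL_B] = S·[w00; w01] and [mR_A; mR_B] = S·[w10; w11]:
  w00 = -1, w01 = 1/2, w10 = 0, w11 = -1/2

-1 1/2 0 -1/2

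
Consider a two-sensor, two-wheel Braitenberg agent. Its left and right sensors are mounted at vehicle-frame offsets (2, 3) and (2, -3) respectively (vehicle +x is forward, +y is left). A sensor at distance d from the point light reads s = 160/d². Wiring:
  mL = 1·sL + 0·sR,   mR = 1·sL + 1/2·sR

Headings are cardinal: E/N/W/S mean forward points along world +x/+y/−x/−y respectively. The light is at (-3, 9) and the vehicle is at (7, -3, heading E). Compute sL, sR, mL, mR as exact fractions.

left sensor world pos  = (9, 0); dL² = 225
right sensor world pos = (9, -6); dR² = 369
sL = 160/225 = 32/45
sR = 160/369 = 160/369
mL = 1·sL + 0·sR = 32/45
mR = 1·sL + 1/2·sR = 1712/1845

32/45 160/369 32/45 1712/1845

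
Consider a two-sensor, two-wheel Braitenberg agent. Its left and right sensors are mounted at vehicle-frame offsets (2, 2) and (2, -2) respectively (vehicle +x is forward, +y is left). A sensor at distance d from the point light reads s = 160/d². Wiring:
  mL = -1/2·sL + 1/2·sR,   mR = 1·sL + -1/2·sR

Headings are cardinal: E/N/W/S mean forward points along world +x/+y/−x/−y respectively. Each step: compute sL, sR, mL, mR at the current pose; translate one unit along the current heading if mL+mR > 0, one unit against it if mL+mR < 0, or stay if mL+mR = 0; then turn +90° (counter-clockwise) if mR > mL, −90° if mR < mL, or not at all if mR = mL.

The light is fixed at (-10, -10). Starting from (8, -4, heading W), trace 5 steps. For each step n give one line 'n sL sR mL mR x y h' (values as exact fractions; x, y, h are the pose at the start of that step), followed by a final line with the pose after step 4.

0 10/17 1/2 -3/68 23/68 8 -4 W
1 160/377 160/241 10880/90857 8400/90857 7 -4 S
2 80/117 80/137 -800/16029 6280/16029 7 -5 W
3 160/333 32/41 2048/13653 1232/13653 6 -5 S
4 4/5 20/29 -8/145 66/145 6 -6 W
final 5 -6 S

n=0: pose=(8,-4,W); sL=10/17, sR=1/2; mL=-3/68, mR=23/68; mL+mR=5/17 → advance +1; mR−mL=13/34 → turn +1·90°
n=1: pose=(7,-4,S); sL=160/377, sR=160/241; mL=10880/90857, mR=8400/90857; mL+mR=80/377 → advance +1; mR−mL=-2480/90857 → turn -1·90°
n=2: pose=(7,-5,W); sL=80/117, sR=80/137; mL=-800/16029, mR=6280/16029; mL+mR=40/117 → advance +1; mR−mL=2360/5343 → turn +1·90°
n=3: pose=(6,-5,S); sL=160/333, sR=32/41; mL=2048/13653, mR=1232/13653; mL+mR=80/333 → advance +1; mR−mL=-272/4551 → turn -1·90°
n=4: pose=(6,-6,W); sL=4/5, sR=20/29; mL=-8/145, mR=66/145; mL+mR=2/5 → advance +1; mR−mL=74/145 → turn +1·90°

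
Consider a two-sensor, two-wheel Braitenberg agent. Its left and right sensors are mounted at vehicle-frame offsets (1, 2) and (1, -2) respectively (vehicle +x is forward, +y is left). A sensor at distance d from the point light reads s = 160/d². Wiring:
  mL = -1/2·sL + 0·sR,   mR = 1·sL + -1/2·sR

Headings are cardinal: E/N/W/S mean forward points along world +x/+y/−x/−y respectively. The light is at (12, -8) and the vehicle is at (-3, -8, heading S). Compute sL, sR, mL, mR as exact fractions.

16/17 16/29 -8/17 328/493

left sensor world pos  = (-1, -9); dL² = 170
right sensor world pos = (-5, -9); dR² = 290
sL = 160/170 = 16/17
sR = 160/290 = 16/29
mL = -1/2·sL + 0·sR = -8/17
mR = 1·sL + -1/2·sR = 328/493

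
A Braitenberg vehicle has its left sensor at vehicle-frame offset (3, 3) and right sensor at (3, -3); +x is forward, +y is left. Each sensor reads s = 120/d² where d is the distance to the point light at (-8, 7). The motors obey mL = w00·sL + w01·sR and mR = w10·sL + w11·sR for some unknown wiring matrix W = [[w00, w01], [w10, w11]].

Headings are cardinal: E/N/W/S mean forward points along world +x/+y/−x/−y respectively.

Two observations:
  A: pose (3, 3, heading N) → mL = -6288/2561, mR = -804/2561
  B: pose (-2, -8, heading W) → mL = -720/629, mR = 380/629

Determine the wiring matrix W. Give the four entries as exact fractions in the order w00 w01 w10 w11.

obs A: pose=(3,3,N) → sL=24/13, sR=120/197, mL=-6288/2561, mR=-804/2561
obs B: pose=(-2,-8,W) → sL=40/111, sR=40/51, mL=-720/629, mR=380/629
sensor matrix S = [[24/13, 120/197], [40/111, 40/51]]; det S = 1978880/1610869
solve [mL_A; mL_B] = S·[w00; w01] and [mR_A; mR_B] = S·[w10; w11]:
  w00 = -1, w01 = -1, w10 = -1/2, w11 = 1

-1 -1 -1/2 1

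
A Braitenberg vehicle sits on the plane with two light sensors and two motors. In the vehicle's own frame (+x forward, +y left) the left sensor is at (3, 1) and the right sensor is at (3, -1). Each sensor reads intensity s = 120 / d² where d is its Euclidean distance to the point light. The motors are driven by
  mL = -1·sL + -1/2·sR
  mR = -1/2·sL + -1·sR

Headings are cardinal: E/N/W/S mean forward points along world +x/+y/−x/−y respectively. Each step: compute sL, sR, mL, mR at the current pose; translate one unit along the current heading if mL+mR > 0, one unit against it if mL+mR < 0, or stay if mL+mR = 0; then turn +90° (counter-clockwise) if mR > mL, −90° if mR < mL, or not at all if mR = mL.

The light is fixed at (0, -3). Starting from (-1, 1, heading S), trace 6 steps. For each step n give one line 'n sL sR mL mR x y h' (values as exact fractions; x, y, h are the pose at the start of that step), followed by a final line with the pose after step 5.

n=0: pose=(-1,1,S); sL=120, sR=24; mL=-132, mR=-84; mL+mR=-216 → advance -1; mR−mL=48 → turn +1·90°
n=1: pose=(-1,2,E); sL=3, sR=6; mL=-6, mR=-15/2; mL+mR=-27/2 → advance -1; mR−mL=-3/2 → turn -1·90°
n=2: pose=(-2,2,S); sL=24, sR=120/13; mL=-372/13, mR=-276/13; mL+mR=-648/13 → advance -1; mR−mL=96/13 → turn +1·90°
n=3: pose=(-2,3,E); sL=12/5, sR=60/13; mL=-306/65, mR=-378/65; mL+mR=-684/65 → advance -1; mR−mL=-72/65 → turn -1·90°
n=4: pose=(-3,3,S); sL=120/13, sR=24/5; mL=-756/65, mR=-612/65; mL+mR=-1368/65 → advance -1; mR−mL=144/65 → turn +1·90°
n=5: pose=(-3,4,E); sL=15/8, sR=10/3; mL=-85/24, mR=-205/48; mL+mR=-125/16 → advance -1; mR−mL=-35/48 → turn -1·90°

0 120 24 -132 -84 -1 1 S
1 3 6 -6 -15/2 -1 2 E
2 24 120/13 -372/13 -276/13 -2 2 S
3 12/5 60/13 -306/65 -378/65 -2 3 E
4 120/13 24/5 -756/65 -612/65 -3 3 S
5 15/8 10/3 -85/24 -205/48 -3 4 E
final -4 4 S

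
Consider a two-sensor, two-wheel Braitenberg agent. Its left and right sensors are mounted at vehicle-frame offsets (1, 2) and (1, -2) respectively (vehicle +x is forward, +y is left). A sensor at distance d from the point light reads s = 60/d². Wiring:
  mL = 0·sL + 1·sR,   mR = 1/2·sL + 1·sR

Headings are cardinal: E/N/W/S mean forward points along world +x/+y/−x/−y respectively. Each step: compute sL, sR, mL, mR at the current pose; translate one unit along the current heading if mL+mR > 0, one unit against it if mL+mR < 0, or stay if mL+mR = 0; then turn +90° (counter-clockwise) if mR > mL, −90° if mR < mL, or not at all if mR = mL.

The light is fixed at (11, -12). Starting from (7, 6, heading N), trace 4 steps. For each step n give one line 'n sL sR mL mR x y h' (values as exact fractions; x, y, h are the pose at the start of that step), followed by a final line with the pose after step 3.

0 60/397 12/73 12/73 6954/28981 7 6 N
1 30/157 30/233 30/233 8205/36581 7 7 W
2 20/111 60/373 60/373 10390/41403 6 7 S
3 15/104 15/68 15/68 1035/3536 6 6 E
final 7 6 N

n=0: pose=(7,6,N); sL=60/397, sR=12/73; mL=12/73, mR=6954/28981; mL+mR=11718/28981 → advance +1; mR−mL=30/397 → turn +1·90°
n=1: pose=(7,7,W); sL=30/157, sR=30/233; mL=30/233, mR=8205/36581; mL+mR=12915/36581 → advance +1; mR−mL=15/157 → turn +1·90°
n=2: pose=(6,7,S); sL=20/111, sR=60/373; mL=60/373, mR=10390/41403; mL+mR=17050/41403 → advance +1; mR−mL=10/111 → turn +1·90°
n=3: pose=(6,6,E); sL=15/104, sR=15/68; mL=15/68, mR=1035/3536; mL+mR=1815/3536 → advance +1; mR−mL=15/208 → turn +1·90°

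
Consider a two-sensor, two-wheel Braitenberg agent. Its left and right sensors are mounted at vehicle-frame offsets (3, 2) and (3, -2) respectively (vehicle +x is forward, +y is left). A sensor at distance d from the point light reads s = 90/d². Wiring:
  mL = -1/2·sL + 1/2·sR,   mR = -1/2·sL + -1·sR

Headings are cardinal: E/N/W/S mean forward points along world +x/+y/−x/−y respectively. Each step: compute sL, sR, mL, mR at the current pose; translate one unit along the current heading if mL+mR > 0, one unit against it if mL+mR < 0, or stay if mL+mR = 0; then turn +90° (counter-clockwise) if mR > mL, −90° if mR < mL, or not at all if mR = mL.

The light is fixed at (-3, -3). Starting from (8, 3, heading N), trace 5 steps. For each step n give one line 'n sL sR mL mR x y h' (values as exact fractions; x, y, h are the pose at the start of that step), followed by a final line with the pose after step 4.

0 5/9 9/25 -22/225 -287/450 8 3 N
1 18/49 18/41 72/2009 -1251/2009 8 2 E
2 45/74 45/34 225/629 -4095/2516 7 2 S
3 18/13 90/113 -432/1469 -2187/1469 7 3 W
4 5/9 9/25 -22/225 -287/450 8 3 N
final 8 2 E

n=0: pose=(8,3,N); sL=5/9, sR=9/25; mL=-22/225, mR=-287/450; mL+mR=-331/450 → advance -1; mR−mL=-27/50 → turn -1·90°
n=1: pose=(8,2,E); sL=18/49, sR=18/41; mL=72/2009, mR=-1251/2009; mL+mR=-1179/2009 → advance -1; mR−mL=-27/41 → turn -1·90°
n=2: pose=(7,2,S); sL=45/74, sR=45/34; mL=225/629, mR=-4095/2516; mL+mR=-3195/2516 → advance -1; mR−mL=-135/68 → turn -1·90°
n=3: pose=(7,3,W); sL=18/13, sR=90/113; mL=-432/1469, mR=-2187/1469; mL+mR=-2619/1469 → advance -1; mR−mL=-135/113 → turn -1·90°
n=4: pose=(8,3,N); sL=5/9, sR=9/25; mL=-22/225, mR=-287/450; mL+mR=-331/450 → advance -1; mR−mL=-27/50 → turn -1·90°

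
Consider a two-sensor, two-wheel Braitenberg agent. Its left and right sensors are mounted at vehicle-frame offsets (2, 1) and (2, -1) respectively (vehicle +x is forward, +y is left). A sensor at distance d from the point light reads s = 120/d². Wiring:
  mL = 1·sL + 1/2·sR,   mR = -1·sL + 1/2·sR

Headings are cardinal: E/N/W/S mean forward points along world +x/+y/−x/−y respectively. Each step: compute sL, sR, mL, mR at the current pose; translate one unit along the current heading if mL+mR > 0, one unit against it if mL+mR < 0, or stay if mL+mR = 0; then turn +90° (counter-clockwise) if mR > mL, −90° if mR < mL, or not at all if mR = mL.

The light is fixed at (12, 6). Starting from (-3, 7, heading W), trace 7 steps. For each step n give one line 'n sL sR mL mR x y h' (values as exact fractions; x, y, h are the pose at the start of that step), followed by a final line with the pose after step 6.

n=0: pose=(-3,7,W); sL=120/289, sR=120/293; mL=52500/84677, mR=-17820/84677; mL+mR=120/293 → advance +1; mR−mL=-240/289 → turn -1·90°
n=1: pose=(-4,7,N); sL=60/149, sR=20/39; mL=3830/5811, mR=-850/5811; mL+mR=20/39 → advance +1; mR−mL=-120/149 → turn -1·90°
n=2: pose=(-4,8,E); sL=24/41, sR=120/197; mL=7188/8077, mR=-2268/8077; mL+mR=120/197 → advance +1; mR−mL=-48/41 → turn -1·90°
n=3: pose=(-3,8,S); sL=30/49, sR=15/32; mL=2655/3136, mR=-1185/3136; mL+mR=15/32 → advance +1; mR−mL=-60/49 → turn -1·90°
n=4: pose=(-3,7,W); sL=120/289, sR=120/293; mL=52500/84677, mR=-17820/84677; mL+mR=120/293 → advance +1; mR−mL=-240/289 → turn -1·90°
n=5: pose=(-4,7,N); sL=60/149, sR=20/39; mL=3830/5811, mR=-850/5811; mL+mR=20/39 → advance +1; mR−mL=-120/149 → turn -1·90°
n=6: pose=(-4,8,E); sL=24/41, sR=120/197; mL=7188/8077, mR=-2268/8077; mL+mR=120/197 → advance +1; mR−mL=-48/41 → turn -1·90°

0 120/289 120/293 52500/84677 -17820/84677 -3 7 W
1 60/149 20/39 3830/5811 -850/5811 -4 7 N
2 24/41 120/197 7188/8077 -2268/8077 -4 8 E
3 30/49 15/32 2655/3136 -1185/3136 -3 8 S
4 120/289 120/293 52500/84677 -17820/84677 -3 7 W
5 60/149 20/39 3830/5811 -850/5811 -4 7 N
6 24/41 120/197 7188/8077 -2268/8077 -4 8 E
final -3 8 S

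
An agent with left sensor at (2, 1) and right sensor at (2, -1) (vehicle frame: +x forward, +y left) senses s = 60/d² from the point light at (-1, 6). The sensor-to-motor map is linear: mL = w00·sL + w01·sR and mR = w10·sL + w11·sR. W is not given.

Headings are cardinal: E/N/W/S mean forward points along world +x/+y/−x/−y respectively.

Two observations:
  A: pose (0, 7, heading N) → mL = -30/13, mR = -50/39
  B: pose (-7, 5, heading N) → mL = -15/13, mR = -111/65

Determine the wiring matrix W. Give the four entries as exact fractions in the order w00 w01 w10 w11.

0 -1/2 1/2 -1

obs A: pose=(0,7,N) → sL=20/3, sR=60/13, mL=-30/13, mR=-50/39
obs B: pose=(-7,5,N) → sL=6/5, sR=30/13, mL=-15/13, mR=-111/65
sensor matrix S = [[20/3, 60/13], [6/5, 30/13]]; det S = 128/13
solve [mL_A; mL_B] = S·[w00; w01] and [mR_A; mR_B] = S·[w10; w11]:
  w00 = 0, w01 = -1/2, w10 = 1/2, w11 = -1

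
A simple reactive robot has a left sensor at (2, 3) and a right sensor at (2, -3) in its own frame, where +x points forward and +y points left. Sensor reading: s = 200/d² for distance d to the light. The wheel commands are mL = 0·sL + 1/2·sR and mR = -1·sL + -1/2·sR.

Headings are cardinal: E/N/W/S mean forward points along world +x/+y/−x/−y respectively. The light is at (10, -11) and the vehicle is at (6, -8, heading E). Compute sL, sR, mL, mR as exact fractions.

5 50 25 -30

left sensor world pos  = (8, -5); dL² = 40
right sensor world pos = (8, -11); dR² = 4
sL = 200/40 = 5
sR = 200/4 = 50
mL = 0·sL + 1/2·sR = 25
mR = -1·sL + -1/2·sR = -30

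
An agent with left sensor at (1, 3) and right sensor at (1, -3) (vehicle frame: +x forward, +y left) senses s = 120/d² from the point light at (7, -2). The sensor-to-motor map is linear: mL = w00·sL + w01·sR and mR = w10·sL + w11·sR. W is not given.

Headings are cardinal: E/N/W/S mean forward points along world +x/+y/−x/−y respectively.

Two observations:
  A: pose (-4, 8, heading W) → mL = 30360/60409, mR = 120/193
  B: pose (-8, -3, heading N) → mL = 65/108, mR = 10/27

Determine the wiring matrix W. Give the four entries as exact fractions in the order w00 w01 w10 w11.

1/2 1/2 1 0

obs A: pose=(-4,8,W) → sL=120/193, sR=120/313, mL=30360/60409, mR=120/193
obs B: pose=(-8,-3,N) → sL=10/27, sR=5/6, mL=65/108, mR=10/27
sensor matrix S = [[120/193, 120/313], [10/27, 5/6]]; det S = 204500/543681
solve [mL_A; mL_B] = S·[w00; w01] and [mR_A; mR_B] = S·[w10; w11]:
  w00 = 1/2, w01 = 1/2, w10 = 1, w11 = 0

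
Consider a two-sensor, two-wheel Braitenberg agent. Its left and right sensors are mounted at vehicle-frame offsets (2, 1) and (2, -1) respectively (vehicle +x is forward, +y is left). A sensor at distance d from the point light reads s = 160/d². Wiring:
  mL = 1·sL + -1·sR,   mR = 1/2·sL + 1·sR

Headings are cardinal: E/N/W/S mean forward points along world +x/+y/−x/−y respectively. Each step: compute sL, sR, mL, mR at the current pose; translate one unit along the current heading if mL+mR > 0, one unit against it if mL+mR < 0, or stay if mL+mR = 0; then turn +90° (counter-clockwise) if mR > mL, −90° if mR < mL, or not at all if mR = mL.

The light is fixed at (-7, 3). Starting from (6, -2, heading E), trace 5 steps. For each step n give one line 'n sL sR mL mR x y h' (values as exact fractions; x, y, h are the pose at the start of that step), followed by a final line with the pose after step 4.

0 160/241 160/261 3200/62901 59440/62901 6 -2 E
1 80/89 80/117 2240/10413 11800/10413 7 -2 N
2 160/169 160/153 -2560/25857 39280/25857 7 -1 W
3 20/29 8/9 -52/261 322/261 6 -1 S
4 160/241 160/261 3200/62901 59440/62901 6 -2 E
final 7 -2 N

n=0: pose=(6,-2,E); sL=160/241, sR=160/261; mL=3200/62901, mR=59440/62901; mL+mR=240/241 → advance +1; mR−mL=56240/62901 → turn +1·90°
n=1: pose=(7,-2,N); sL=80/89, sR=80/117; mL=2240/10413, mR=11800/10413; mL+mR=120/89 → advance +1; mR−mL=9560/10413 → turn +1·90°
n=2: pose=(7,-1,W); sL=160/169, sR=160/153; mL=-2560/25857, mR=39280/25857; mL+mR=240/169 → advance +1; mR−mL=41840/25857 → turn +1·90°
n=3: pose=(6,-1,S); sL=20/29, sR=8/9; mL=-52/261, mR=322/261; mL+mR=30/29 → advance +1; mR−mL=374/261 → turn +1·90°
n=4: pose=(6,-2,E); sL=160/241, sR=160/261; mL=3200/62901, mR=59440/62901; mL+mR=240/241 → advance +1; mR−mL=56240/62901 → turn +1·90°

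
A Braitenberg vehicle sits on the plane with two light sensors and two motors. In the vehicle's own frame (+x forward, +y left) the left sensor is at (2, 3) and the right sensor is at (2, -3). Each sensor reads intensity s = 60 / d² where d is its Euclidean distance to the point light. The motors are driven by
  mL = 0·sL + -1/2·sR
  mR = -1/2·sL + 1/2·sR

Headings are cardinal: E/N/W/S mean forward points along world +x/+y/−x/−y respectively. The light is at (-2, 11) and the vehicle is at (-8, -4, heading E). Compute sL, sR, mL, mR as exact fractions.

3/8 3/17 -3/34 -27/272

left sensor world pos  = (-6, -1); dL² = 160
right sensor world pos = (-6, -7); dR² = 340
sL = 60/160 = 3/8
sR = 60/340 = 3/17
mL = 0·sL + -1/2·sR = -3/34
mR = -1/2·sL + 1/2·sR = -27/272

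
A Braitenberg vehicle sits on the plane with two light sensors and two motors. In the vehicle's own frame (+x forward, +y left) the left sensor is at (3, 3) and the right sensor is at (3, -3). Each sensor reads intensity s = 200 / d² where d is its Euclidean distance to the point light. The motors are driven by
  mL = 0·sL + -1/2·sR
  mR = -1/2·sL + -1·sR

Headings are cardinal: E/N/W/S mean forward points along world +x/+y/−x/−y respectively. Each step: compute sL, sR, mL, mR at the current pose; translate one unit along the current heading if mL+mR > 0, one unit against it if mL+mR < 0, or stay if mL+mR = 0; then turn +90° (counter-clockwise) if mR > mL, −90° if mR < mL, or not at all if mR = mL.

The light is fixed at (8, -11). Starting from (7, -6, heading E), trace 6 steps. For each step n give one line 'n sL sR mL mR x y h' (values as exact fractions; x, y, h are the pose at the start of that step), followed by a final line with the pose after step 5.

n=0: pose=(7,-6,E); sL=50/17, sR=25; mL=-25/2, mR=-450/17; mL+mR=-1325/34 → advance -1; mR−mL=-475/34 → turn -1·90°
n=1: pose=(6,-6,S); sL=40, sR=200/29; mL=-100/29, mR=-780/29; mL+mR=-880/29 → advance -1; mR−mL=-680/29 → turn -1·90°
n=2: pose=(6,-5,W); sL=100/17, sR=100/53; mL=-50/53, mR=-4350/901; mL+mR=-5200/901 → advance -1; mR−mL=-3500/901 → turn -1·90°
n=3: pose=(7,-5,N); sL=200/97, sR=40/17; mL=-20/17, mR=-5580/1649; mL+mR=-7520/1649 → advance -1; mR−mL=-3640/1649 → turn -1·90°
n=4: pose=(7,-6,E); sL=50/17, sR=25; mL=-25/2, mR=-450/17; mL+mR=-1325/34 → advance -1; mR−mL=-475/34 → turn -1·90°
n=5: pose=(6,-6,S); sL=40, sR=200/29; mL=-100/29, mR=-780/29; mL+mR=-880/29 → advance -1; mR−mL=-680/29 → turn -1·90°

0 50/17 25 -25/2 -450/17 7 -6 E
1 40 200/29 -100/29 -780/29 6 -6 S
2 100/17 100/53 -50/53 -4350/901 6 -5 W
3 200/97 40/17 -20/17 -5580/1649 7 -5 N
4 50/17 25 -25/2 -450/17 7 -6 E
5 40 200/29 -100/29 -780/29 6 -6 S
final 6 -5 W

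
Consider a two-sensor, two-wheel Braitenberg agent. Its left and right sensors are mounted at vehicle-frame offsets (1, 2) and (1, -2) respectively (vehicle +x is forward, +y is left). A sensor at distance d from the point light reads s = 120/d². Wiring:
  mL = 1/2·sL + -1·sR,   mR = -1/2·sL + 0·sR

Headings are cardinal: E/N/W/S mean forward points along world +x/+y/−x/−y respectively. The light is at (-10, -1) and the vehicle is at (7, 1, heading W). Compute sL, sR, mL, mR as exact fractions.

left sensor world pos  = (6, -1); dL² = 256
right sensor world pos = (6, 3); dR² = 272
sL = 120/256 = 15/32
sR = 120/272 = 15/34
mL = 1/2·sL + -1·sR = -225/1088
mR = -1/2·sL + 0·sR = -15/64

15/32 15/34 -225/1088 -15/64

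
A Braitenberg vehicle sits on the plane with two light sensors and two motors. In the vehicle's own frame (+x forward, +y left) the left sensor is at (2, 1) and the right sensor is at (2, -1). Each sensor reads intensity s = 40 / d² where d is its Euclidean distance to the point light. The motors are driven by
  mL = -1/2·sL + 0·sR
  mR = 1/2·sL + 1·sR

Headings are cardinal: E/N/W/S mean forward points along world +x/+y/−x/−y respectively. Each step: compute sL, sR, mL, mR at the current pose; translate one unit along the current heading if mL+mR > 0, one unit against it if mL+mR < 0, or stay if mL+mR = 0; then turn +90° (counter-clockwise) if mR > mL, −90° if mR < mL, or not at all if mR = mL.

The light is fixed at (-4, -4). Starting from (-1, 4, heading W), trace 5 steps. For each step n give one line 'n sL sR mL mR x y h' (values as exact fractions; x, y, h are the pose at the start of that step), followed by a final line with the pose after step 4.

0 4/5 20/41 -2/5 182/205 -1 4 W
1 8/9 40/37 -4/9 508/333 -2 4 S
2 1/2 10/13 -1/4 53/52 -2 3 E
3 8/17 40/97 -4/17 1068/1649 -1 3 N
4 4/5 20/41 -2/5 182/205 -1 4 W
final -2 4 S

n=0: pose=(-1,4,W); sL=4/5, sR=20/41; mL=-2/5, mR=182/205; mL+mR=20/41 → advance +1; mR−mL=264/205 → turn +1·90°
n=1: pose=(-2,4,S); sL=8/9, sR=40/37; mL=-4/9, mR=508/333; mL+mR=40/37 → advance +1; mR−mL=656/333 → turn +1·90°
n=2: pose=(-2,3,E); sL=1/2, sR=10/13; mL=-1/4, mR=53/52; mL+mR=10/13 → advance +1; mR−mL=33/26 → turn +1·90°
n=3: pose=(-1,3,N); sL=8/17, sR=40/97; mL=-4/17, mR=1068/1649; mL+mR=40/97 → advance +1; mR−mL=1456/1649 → turn +1·90°
n=4: pose=(-1,4,W); sL=4/5, sR=20/41; mL=-2/5, mR=182/205; mL+mR=20/41 → advance +1; mR−mL=264/205 → turn +1·90°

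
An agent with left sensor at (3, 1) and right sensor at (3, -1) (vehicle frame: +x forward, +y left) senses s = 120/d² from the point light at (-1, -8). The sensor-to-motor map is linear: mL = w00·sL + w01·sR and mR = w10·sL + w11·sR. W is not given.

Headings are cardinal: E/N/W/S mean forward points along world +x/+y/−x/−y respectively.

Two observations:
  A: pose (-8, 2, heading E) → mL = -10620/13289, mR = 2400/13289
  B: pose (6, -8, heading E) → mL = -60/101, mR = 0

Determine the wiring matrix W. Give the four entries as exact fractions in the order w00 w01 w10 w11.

obs A: pose=(-8,2,E) → sL=120/137, sR=120/97, mL=-10620/13289, mR=2400/13289
obs B: pose=(6,-8,E) → sL=120/101, sR=120/101, mL=-60/101, mR=0
sensor matrix S = [[120/137, 120/97], [120/101, 120/101]]; det S = -576000/1342189
solve [mL_A; mL_B] = S·[w00; w01] and [mR_A; mR_B] = S·[w10; w11]:
  w00 = 1/2, w01 = -1, w10 = -1/2, w11 = 1/2

1/2 -1 -1/2 1/2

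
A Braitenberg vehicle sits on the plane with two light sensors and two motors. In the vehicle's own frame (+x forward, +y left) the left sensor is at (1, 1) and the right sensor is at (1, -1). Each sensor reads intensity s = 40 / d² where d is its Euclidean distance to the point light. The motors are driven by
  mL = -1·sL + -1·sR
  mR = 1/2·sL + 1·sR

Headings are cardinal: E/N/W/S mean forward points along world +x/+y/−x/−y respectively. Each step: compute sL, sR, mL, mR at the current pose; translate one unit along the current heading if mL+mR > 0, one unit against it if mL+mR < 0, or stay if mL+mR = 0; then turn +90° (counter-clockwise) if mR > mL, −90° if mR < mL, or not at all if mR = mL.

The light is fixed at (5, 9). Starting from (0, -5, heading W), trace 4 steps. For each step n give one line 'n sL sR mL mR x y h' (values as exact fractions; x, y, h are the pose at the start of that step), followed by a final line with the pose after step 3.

0 40/261 8/41 -3728/10701 2908/10701 0 -5 W
1 20/117 4/25 -968/2925 718/2925 1 -5 S
2 40/153 8/41 -2864/6273 2044/6273 1 -4 E
3 2/9 1/4 -17/36 13/36 0 -4 N
final 0 -5 W

n=0: pose=(0,-5,W); sL=40/261, sR=8/41; mL=-3728/10701, mR=2908/10701; mL+mR=-20/261 → advance -1; mR−mL=2212/3567 → turn +1·90°
n=1: pose=(1,-5,S); sL=20/117, sR=4/25; mL=-968/2925, mR=718/2925; mL+mR=-10/117 → advance -1; mR−mL=562/975 → turn +1·90°
n=2: pose=(1,-4,E); sL=40/153, sR=8/41; mL=-2864/6273, mR=2044/6273; mL+mR=-20/153 → advance -1; mR−mL=1636/2091 → turn +1·90°
n=3: pose=(0,-4,N); sL=2/9, sR=1/4; mL=-17/36, mR=13/36; mL+mR=-1/9 → advance -1; mR−mL=5/6 → turn +1·90°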